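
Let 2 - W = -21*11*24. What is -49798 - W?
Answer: -55344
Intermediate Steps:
W = 5546 (W = 2 - (-21*11)*24 = 2 - (-231)*24 = 2 - 1*(-5544) = 2 + 5544 = 5546)
-49798 - W = -49798 - 1*5546 = -49798 - 5546 = -55344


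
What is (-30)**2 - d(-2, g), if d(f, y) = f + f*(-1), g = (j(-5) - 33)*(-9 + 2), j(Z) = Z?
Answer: 900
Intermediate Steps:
g = 266 (g = (-5 - 33)*(-9 + 2) = -38*(-7) = 266)
d(f, y) = 0 (d(f, y) = f - f = 0)
(-30)**2 - d(-2, g) = (-30)**2 - 1*0 = 900 + 0 = 900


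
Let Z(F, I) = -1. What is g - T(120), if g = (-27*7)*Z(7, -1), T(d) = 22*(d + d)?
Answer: -5091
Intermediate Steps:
T(d) = 44*d (T(d) = 22*(2*d) = 44*d)
g = 189 (g = -27*7*(-1) = -189*(-1) = 189)
g - T(120) = 189 - 44*120 = 189 - 1*5280 = 189 - 5280 = -5091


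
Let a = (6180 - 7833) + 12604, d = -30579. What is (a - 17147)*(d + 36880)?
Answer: -39040996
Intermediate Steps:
a = 10951 (a = -1653 + 12604 = 10951)
(a - 17147)*(d + 36880) = (10951 - 17147)*(-30579 + 36880) = -6196*6301 = -39040996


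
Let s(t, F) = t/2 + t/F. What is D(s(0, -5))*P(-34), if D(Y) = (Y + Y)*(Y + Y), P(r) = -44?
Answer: 0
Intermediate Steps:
s(t, F) = t/2 + t/F (s(t, F) = t*(1/2) + t/F = t/2 + t/F)
D(Y) = 4*Y**2 (D(Y) = (2*Y)*(2*Y) = 4*Y**2)
D(s(0, -5))*P(-34) = (4*((1/2)*0 + 0/(-5))**2)*(-44) = (4*(0 + 0*(-1/5))**2)*(-44) = (4*(0 + 0)**2)*(-44) = (4*0**2)*(-44) = (4*0)*(-44) = 0*(-44) = 0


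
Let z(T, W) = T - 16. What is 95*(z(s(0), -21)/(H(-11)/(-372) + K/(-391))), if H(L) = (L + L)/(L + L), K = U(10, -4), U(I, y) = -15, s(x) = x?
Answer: -221087040/5189 ≈ -42607.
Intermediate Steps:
z(T, W) = -16 + T
K = -15
H(L) = 1 (H(L) = (2*L)/((2*L)) = (2*L)*(1/(2*L)) = 1)
95*(z(s(0), -21)/(H(-11)/(-372) + K/(-391))) = 95*((-16 + 0)/(1/(-372) - 15/(-391))) = 95*(-16/(1*(-1/372) - 15*(-1/391))) = 95*(-16/(-1/372 + 15/391)) = 95*(-16/5189/145452) = 95*(-16*145452/5189) = 95*(-2327232/5189) = -221087040/5189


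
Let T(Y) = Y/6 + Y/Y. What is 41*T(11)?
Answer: 697/6 ≈ 116.17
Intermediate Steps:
T(Y) = 1 + Y/6 (T(Y) = Y*(⅙) + 1 = Y/6 + 1 = 1 + Y/6)
41*T(11) = 41*(1 + (⅙)*11) = 41*(1 + 11/6) = 41*(17/6) = 697/6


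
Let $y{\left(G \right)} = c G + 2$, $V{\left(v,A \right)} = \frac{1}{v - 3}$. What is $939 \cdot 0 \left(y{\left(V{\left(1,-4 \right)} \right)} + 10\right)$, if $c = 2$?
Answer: $0$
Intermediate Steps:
$V{\left(v,A \right)} = \frac{1}{-3 + v}$
$y{\left(G \right)} = 2 + 2 G$ ($y{\left(G \right)} = 2 G + 2 = 2 + 2 G$)
$939 \cdot 0 \left(y{\left(V{\left(1,-4 \right)} \right)} + 10\right) = 939 \cdot 0 \left(\left(2 + \frac{2}{-3 + 1}\right) + 10\right) = 939 \cdot 0 \left(\left(2 + \frac{2}{-2}\right) + 10\right) = 939 \cdot 0 \left(\left(2 + 2 \left(- \frac{1}{2}\right)\right) + 10\right) = 939 \cdot 0 \left(\left(2 - 1\right) + 10\right) = 939 \cdot 0 \left(1 + 10\right) = 939 \cdot 0 \cdot 11 = 939 \cdot 0 = 0$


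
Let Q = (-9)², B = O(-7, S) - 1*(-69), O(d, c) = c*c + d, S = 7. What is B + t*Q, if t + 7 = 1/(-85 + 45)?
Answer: -18321/40 ≈ -458.02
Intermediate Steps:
O(d, c) = d + c² (O(d, c) = c² + d = d + c²)
B = 111 (B = (-7 + 7²) - 1*(-69) = (-7 + 49) + 69 = 42 + 69 = 111)
Q = 81
t = -281/40 (t = -7 + 1/(-85 + 45) = -7 + 1/(-40) = -7 - 1/40 = -281/40 ≈ -7.0250)
B + t*Q = 111 - 281/40*81 = 111 - 22761/40 = -18321/40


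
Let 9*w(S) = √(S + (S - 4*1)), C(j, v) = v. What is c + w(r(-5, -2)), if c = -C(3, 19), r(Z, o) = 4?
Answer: -169/9 ≈ -18.778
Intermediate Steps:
c = -19 (c = -1*19 = -19)
w(S) = √(-4 + 2*S)/9 (w(S) = √(S + (S - 4*1))/9 = √(S + (S - 4))/9 = √(S + (-4 + S))/9 = √(-4 + 2*S)/9)
c + w(r(-5, -2)) = -19 + √(-4 + 2*4)/9 = -19 + √(-4 + 8)/9 = -19 + √4/9 = -19 + (⅑)*2 = -19 + 2/9 = -169/9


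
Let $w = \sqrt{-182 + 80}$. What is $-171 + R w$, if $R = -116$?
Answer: $-171 - 116 i \sqrt{102} \approx -171.0 - 1171.5 i$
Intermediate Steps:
$w = i \sqrt{102}$ ($w = \sqrt{-102} = i \sqrt{102} \approx 10.1 i$)
$-171 + R w = -171 - 116 i \sqrt{102}$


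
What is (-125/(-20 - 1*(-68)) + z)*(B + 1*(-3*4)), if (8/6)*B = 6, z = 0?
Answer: 625/32 ≈ 19.531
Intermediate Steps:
B = 9/2 (B = (¾)*6 = 9/2 ≈ 4.5000)
(-125/(-20 - 1*(-68)) + z)*(B + 1*(-3*4)) = (-125/(-20 - 1*(-68)) + 0)*(9/2 + 1*(-3*4)) = (-125/(-20 + 68) + 0)*(9/2 + 1*(-12)) = (-125/48 + 0)*(9/2 - 12) = (-125*1/48 + 0)*(-15/2) = (-125/48 + 0)*(-15/2) = -125/48*(-15/2) = 625/32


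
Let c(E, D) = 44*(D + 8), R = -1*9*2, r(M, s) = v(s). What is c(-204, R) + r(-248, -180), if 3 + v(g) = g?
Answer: -623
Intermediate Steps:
v(g) = -3 + g
r(M, s) = -3 + s
R = -18 (R = -9*2 = -18)
c(E, D) = 352 + 44*D (c(E, D) = 44*(8 + D) = 352 + 44*D)
c(-204, R) + r(-248, -180) = (352 + 44*(-18)) + (-3 - 180) = (352 - 792) - 183 = -440 - 183 = -623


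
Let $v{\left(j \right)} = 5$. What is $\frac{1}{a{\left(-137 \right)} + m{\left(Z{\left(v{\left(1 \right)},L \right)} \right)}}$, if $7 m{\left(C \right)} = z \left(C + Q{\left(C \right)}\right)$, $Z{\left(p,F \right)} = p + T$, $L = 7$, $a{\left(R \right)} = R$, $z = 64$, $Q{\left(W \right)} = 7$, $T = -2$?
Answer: $- \frac{7}{319} \approx -0.021944$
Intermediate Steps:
$Z{\left(p,F \right)} = -2 + p$ ($Z{\left(p,F \right)} = p - 2 = -2 + p$)
$m{\left(C \right)} = 64 + \frac{64 C}{7}$ ($m{\left(C \right)} = \frac{64 \left(C + 7\right)}{7} = \frac{64 \left(7 + C\right)}{7} = \frac{448 + 64 C}{7} = 64 + \frac{64 C}{7}$)
$\frac{1}{a{\left(-137 \right)} + m{\left(Z{\left(v{\left(1 \right)},L \right)} \right)}} = \frac{1}{-137 + \left(64 + \frac{64 \left(-2 + 5\right)}{7}\right)} = \frac{1}{-137 + \left(64 + \frac{64}{7} \cdot 3\right)} = \frac{1}{-137 + \left(64 + \frac{192}{7}\right)} = \frac{1}{-137 + \frac{640}{7}} = \frac{1}{- \frac{319}{7}} = - \frac{7}{319}$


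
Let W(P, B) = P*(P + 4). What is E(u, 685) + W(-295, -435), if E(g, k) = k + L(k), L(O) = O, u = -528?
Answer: 87215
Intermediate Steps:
E(g, k) = 2*k (E(g, k) = k + k = 2*k)
W(P, B) = P*(4 + P)
E(u, 685) + W(-295, -435) = 2*685 - 295*(4 - 295) = 1370 - 295*(-291) = 1370 + 85845 = 87215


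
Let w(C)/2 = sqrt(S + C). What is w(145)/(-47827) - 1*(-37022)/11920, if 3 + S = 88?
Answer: 18511/5960 - 2*sqrt(230)/47827 ≈ 3.1052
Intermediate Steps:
S = 85 (S = -3 + 88 = 85)
w(C) = 2*sqrt(85 + C)
w(145)/(-47827) - 1*(-37022)/11920 = (2*sqrt(85 + 145))/(-47827) - 1*(-37022)/11920 = (2*sqrt(230))*(-1/47827) + 37022*(1/11920) = -2*sqrt(230)/47827 + 18511/5960 = 18511/5960 - 2*sqrt(230)/47827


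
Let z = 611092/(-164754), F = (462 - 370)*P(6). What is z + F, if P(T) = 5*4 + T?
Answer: 196740238/82377 ≈ 2388.3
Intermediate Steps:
P(T) = 20 + T
F = 2392 (F = (462 - 370)*(20 + 6) = 92*26 = 2392)
z = -305546/82377 (z = 611092*(-1/164754) = -305546/82377 ≈ -3.7091)
z + F = -305546/82377 + 2392 = 196740238/82377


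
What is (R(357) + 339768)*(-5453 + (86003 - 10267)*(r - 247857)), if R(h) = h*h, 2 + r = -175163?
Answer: -14968698080137965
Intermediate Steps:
r = -175165 (r = -2 - 175163 = -175165)
R(h) = h²
(R(357) + 339768)*(-5453 + (86003 - 10267)*(r - 247857)) = (357² + 339768)*(-5453 + (86003 - 10267)*(-175165 - 247857)) = (127449 + 339768)*(-5453 + 75736*(-423022)) = 467217*(-5453 - 32037994192) = 467217*(-32037999645) = -14968698080137965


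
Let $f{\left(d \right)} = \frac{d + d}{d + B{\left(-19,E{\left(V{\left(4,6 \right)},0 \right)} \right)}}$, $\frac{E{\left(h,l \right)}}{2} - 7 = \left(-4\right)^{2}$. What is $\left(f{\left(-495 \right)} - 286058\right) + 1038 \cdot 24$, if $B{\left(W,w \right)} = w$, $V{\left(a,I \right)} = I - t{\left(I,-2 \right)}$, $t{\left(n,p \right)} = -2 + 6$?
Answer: $- \frac{117253564}{449} \approx -2.6114 \cdot 10^{5}$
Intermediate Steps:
$t{\left(n,p \right)} = 4$
$V{\left(a,I \right)} = -4 + I$ ($V{\left(a,I \right)} = I - 4 = -4 + I$)
$E{\left(h,l \right)} = 46$ ($E{\left(h,l \right)} = 14 + 2 \left(-4\right)^{2} = 14 + 2 \cdot 16 = 14 + 32 = 46$)
$f{\left(d \right)} = \frac{2 d}{46 + d}$ ($f{\left(d \right)} = \frac{d + d}{d + 46} = \frac{2 d}{46 + d}$)
$\left(f{\left(-495 \right)} - 286058\right) + 1038 \cdot 24 = \left(2 \left(-495\right) \frac{1}{46 - 495} - 286058\right) + 1038 \cdot 24 = \left(2 \left(-495\right) \frac{1}{-449} - 286058\right) + 24912 = \left(2 \left(-495\right) \left(- \frac{1}{449}\right) - 286058\right) + 24912 = \left(\frac{990}{449} - 286058\right) + 24912 = - \frac{128439052}{449} + 24912 = - \frac{117253564}{449}$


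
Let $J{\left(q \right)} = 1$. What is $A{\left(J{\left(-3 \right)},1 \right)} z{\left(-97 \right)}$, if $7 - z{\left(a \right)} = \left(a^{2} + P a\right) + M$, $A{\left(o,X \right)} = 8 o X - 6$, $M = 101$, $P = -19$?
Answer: $-22692$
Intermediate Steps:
$A{\left(o,X \right)} = -6 + 8 X o$ ($A{\left(o,X \right)} = 8 X o - 6 = -6 + 8 X o$)
$z{\left(a \right)} = -94 - a^{2} + 19 a$ ($z{\left(a \right)} = 7 - \left(\left(a^{2} - 19 a\right) + 101\right) = 7 - \left(101 + a^{2} - 19 a\right) = -94 - a^{2} + 19 a$)
$A{\left(J{\left(-3 \right)},1 \right)} z{\left(-97 \right)} = \left(-6 + 8 \cdot 1 \cdot 1\right) \left(-94 - \left(-97\right)^{2} + 19 \left(-97\right)\right) = \left(-6 + 8\right) \left(-94 - 9409 - 1843\right) = 2 \left(-94 - 9409 - 1843\right) = 2 \left(-11346\right) = -22692$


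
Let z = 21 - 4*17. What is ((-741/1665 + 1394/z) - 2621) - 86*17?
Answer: -107290334/26085 ≈ -4113.1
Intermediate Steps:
z = -47 (z = 21 - 68 = -47)
((-741/1665 + 1394/z) - 2621) - 86*17 = ((-741/1665 + 1394/(-47)) - 2621) - 86*17 = ((-741*1/1665 + 1394*(-1/47)) - 2621) - 1462 = ((-247/555 - 1394/47) - 2621) - 1462 = (-785279/26085 - 2621) - 1462 = -69154064/26085 - 1462 = -107290334/26085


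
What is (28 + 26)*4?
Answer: 216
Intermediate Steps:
(28 + 26)*4 = 54*4 = 216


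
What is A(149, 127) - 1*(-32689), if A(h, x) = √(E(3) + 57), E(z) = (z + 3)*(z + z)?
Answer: 32689 + √93 ≈ 32699.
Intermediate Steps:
E(z) = 2*z*(3 + z) (E(z) = (3 + z)*(2*z) = 2*z*(3 + z))
A(h, x) = √93 (A(h, x) = √(2*3*(3 + 3) + 57) = √(2*3*6 + 57) = √(36 + 57) = √93)
A(149, 127) - 1*(-32689) = √93 - 1*(-32689) = √93 + 32689 = 32689 + √93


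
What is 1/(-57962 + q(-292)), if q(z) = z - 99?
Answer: -1/58353 ≈ -1.7137e-5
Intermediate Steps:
q(z) = -99 + z
1/(-57962 + q(-292)) = 1/(-57962 + (-99 - 292)) = 1/(-57962 - 391) = 1/(-58353) = -1/58353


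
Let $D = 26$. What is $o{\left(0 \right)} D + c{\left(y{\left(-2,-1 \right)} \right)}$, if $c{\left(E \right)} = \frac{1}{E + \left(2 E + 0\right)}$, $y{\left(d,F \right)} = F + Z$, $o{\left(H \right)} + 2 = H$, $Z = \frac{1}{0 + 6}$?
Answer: $- \frac{262}{5} \approx -52.4$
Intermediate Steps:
$Z = \frac{1}{6} \approx 0.16667$
$o{\left(H \right)} = -2 + H$
$y{\left(d,F \right)} = \frac{1}{6} + F$ ($y{\left(d,F \right)} = F + \frac{1}{6} = \frac{1}{6} + F$)
$c{\left(E \right)} = \frac{1}{3 E}$ ($c{\left(E \right)} = \frac{1}{E + 2 E} = \frac{1}{3 E}$)
$o{\left(0 \right)} D + c{\left(y{\left(-2,-1 \right)} \right)} = \left(-2 + 0\right) 26 + \frac{1}{3 \left(\frac{1}{6} - 1\right)} = \left(-2\right) 26 + \frac{1}{3 \left(- \frac{5}{6}\right)} = -52 + \frac{1}{3} \left(- \frac{6}{5}\right) = -52 - \frac{2}{5} = - \frac{262}{5}$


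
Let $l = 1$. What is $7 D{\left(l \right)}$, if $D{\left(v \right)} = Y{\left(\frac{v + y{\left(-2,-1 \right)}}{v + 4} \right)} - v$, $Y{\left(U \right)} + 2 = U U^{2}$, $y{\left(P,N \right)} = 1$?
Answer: $- \frac{2569}{125} \approx -20.552$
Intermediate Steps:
$Y{\left(U \right)} = -2 + U^{3}$ ($Y{\left(U \right)} = -2 + U U^{2} = -2 + U^{3}$)
$D{\left(v \right)} = -2 - v + \frac{\left(1 + v\right)^{3}}{\left(4 + v\right)^{3}}$ ($D{\left(v \right)} = \left(-2 + \left(\frac{v + 1}{v + 4}\right)^{3}\right) - v = \left(-2 + \left(\frac{1 + v}{4 + v}\right)^{3}\right) - v = \left(-2 + \frac{\left(1 + v\right)^{3}}{\left(4 + v\right)^{3}}\right) - v = -2 - v + \frac{\left(1 + v\right)^{3}}{\left(4 + v\right)^{3}}$)
$7 D{\left(l \right)} = 7 \left(-2 - 1 + \frac{\left(1 + 1\right)^{3}}{\left(4 + 1\right)^{3}}\right) = 7 \left(-2 - 1 + \frac{2^{3}}{125}\right) = 7 \left(-2 - 1 + 8 \cdot \frac{1}{125}\right) = 7 \left(-2 - 1 + \frac{8}{125}\right) = 7 \left(- \frac{367}{125}\right) = - \frac{2569}{125}$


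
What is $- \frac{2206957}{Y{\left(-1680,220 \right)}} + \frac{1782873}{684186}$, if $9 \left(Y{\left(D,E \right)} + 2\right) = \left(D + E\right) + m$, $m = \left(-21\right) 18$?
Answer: $\frac{2265505125051}{211641536} \approx 10704.0$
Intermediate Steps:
$m = -378$
$Y{\left(D,E \right)} = -44 + \frac{D}{9} + \frac{E}{9}$ ($Y{\left(D,E \right)} = -2 + \frac{\left(D + E\right) - 378}{9} = -2 + \frac{-378 + D + E}{9} = -2 + \left(-42 + \frac{D}{9} + \frac{E}{9}\right) = -44 + \frac{D}{9} + \frac{E}{9}$)
$- \frac{2206957}{Y{\left(-1680,220 \right)}} + \frac{1782873}{684186} = - \frac{2206957}{-44 + \frac{1}{9} \left(-1680\right) + \frac{1}{9} \cdot 220} + \frac{1782873}{684186} = - \frac{2206957}{-44 - \frac{560}{3} + \frac{220}{9}} + 1782873 \cdot \frac{1}{684186} = - \frac{2206957}{- \frac{1856}{9}} + \frac{594291}{228062} = \left(-2206957\right) \left(- \frac{9}{1856}\right) + \frac{594291}{228062} = \frac{19862613}{1856} + \frac{594291}{228062} = \frac{2265505125051}{211641536}$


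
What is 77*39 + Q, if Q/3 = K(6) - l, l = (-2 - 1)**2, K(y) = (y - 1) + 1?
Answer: 2994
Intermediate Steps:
K(y) = y (K(y) = (-1 + y) + 1 = y)
l = 9 (l = (-3)**2 = 9)
Q = -9 (Q = 3*(6 - 1*9) = 3*(6 - 9) = 3*(-3) = -9)
77*39 + Q = 77*39 - 9 = 3003 - 9 = 2994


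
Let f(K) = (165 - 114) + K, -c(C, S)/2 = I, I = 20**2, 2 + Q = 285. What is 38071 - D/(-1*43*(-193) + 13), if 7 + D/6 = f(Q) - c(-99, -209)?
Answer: 158219695/4156 ≈ 38070.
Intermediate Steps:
Q = 283 (Q = -2 + 285 = 283)
I = 400
c(C, S) = -800 (c(C, S) = -2*400 = -800)
f(K) = 51 + K
D = 6762 (D = -42 + 6*((51 + 283) - 1*(-800)) = -42 + 6*(334 + 800) = -42 + 6*1134 = -42 + 6804 = 6762)
38071 - D/(-1*43*(-193) + 13) = 38071 - 6762/(-1*43*(-193) + 13) = 38071 - 6762/(-43*(-193) + 13) = 38071 - 6762/(8299 + 13) = 38071 - 6762/8312 = 38071 - 1*3381/4156 = 38071 - 3381/4156 = 158219695/4156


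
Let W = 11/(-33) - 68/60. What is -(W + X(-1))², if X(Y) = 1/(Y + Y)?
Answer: -3481/900 ≈ -3.8678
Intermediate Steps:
X(Y) = 1/(2*Y)
W = -22/15 (W = 11*(-1/33) - 68*1/60 = -⅓ - 17/15 = -22/15 ≈ -1.4667)
-(W + X(-1))² = -(-22/15 + (½)/(-1))² = -(-22/15 + (½)*(-1))² = -(-22/15 - ½)² = -(-59/30)² = -1*3481/900 = -3481/900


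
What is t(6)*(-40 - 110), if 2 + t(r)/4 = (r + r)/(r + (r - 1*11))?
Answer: -6000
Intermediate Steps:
t(r) = -8 + 8*r/(-11 + 2*r) (t(r) = -8 + 4*((r + r)/(r + (r - 1*11))) = -8 + 4*((2*r)/(r + (r - 11))) = -8 + 4*((2*r)/(r + (-11 + r))) = -8 + 4*((2*r)/(-11 + 2*r)) = -8 + 4*(2*r/(-11 + 2*r)) = -8 + 8*r/(-11 + 2*r))
t(6)*(-40 - 110) = (8*(11 - 1*6)/(-11 + 2*6))*(-40 - 110) = (8*(11 - 6)/(-11 + 12))*(-150) = (8*5/1)*(-150) = (8*1*5)*(-150) = 40*(-150) = -6000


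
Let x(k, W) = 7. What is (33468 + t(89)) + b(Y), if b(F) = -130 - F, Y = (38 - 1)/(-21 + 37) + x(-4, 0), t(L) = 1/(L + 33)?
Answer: 32528807/976 ≈ 33329.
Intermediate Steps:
t(L) = 1/(33 + L)
Y = 149/16 (Y = (38 - 1)/(-21 + 37) + 7 = 37/16 + 7 = 149/16 ≈ 9.3125)
(33468 + t(89)) + b(Y) = (33468 + 1/(33 + 89)) + (-130 - 1*149/16) = (33468 + 1/122) + (-130 - 149/16) = (33468 + 1/122) - 2229/16 = 4083097/122 - 2229/16 = 32528807/976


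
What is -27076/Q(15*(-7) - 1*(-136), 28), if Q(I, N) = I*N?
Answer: -967/31 ≈ -31.194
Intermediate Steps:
-27076/Q(15*(-7) - 1*(-136), 28) = -27076*1/(28*(15*(-7) - 1*(-136))) = -27076*1/(28*(-105 + 136)) = -27076/(31*28) = -27076/868 = -27076*1/868 = -967/31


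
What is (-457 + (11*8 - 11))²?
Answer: 144400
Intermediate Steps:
(-457 + (11*8 - 11))² = (-457 + (88 - 11))² = (-457 + 77)² = (-380)² = 144400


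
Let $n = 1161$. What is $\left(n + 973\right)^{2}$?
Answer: $4553956$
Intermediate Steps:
$\left(n + 973\right)^{2} = \left(1161 + 973\right)^{2} = 2134^{2} = 4553956$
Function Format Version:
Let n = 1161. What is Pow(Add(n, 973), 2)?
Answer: 4553956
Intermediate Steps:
Pow(Add(n, 973), 2) = Pow(Add(1161, 973), 2) = Pow(2134, 2) = 4553956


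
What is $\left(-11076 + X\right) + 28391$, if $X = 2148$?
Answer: $19463$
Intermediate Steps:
$\left(-11076 + X\right) + 28391 = \left(-11076 + 2148\right) + 28391 = -8928 + 28391 = 19463$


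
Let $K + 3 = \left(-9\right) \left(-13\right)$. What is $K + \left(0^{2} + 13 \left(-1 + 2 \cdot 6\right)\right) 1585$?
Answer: $226769$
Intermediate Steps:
$K = 114$ ($K = -3 - -117 = -3 + 117 = 114$)
$K + \left(0^{2} + 13 \left(-1 + 2 \cdot 6\right)\right) 1585 = 114 + \left(0^{2} + 13 \left(-1 + 2 \cdot 6\right)\right) 1585 = 114 + \left(0 + 13 \left(-1 + 12\right)\right) 1585 = 114 + \left(0 + 13 \cdot 11\right) 1585 = 114 + \left(0 + 143\right) 1585 = 114 + 143 \cdot 1585 = 114 + 226655 = 226769$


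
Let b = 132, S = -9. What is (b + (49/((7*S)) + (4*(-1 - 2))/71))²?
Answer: 7012890049/408321 ≈ 17175.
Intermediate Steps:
(b + (49/((7*S)) + (4*(-1 - 2))/71))² = (132 + (49/((7*(-9))) + (4*(-1 - 2))/71))² = (132 + (49/(-63) + (4*(-3))*(1/71)))² = (132 + (49*(-1/63) - 12*1/71))² = (132 + (-7/9 - 12/71))² = (132 - 605/639)² = (83743/639)² = 7012890049/408321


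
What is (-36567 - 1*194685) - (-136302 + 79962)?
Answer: -174912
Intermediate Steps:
(-36567 - 1*194685) - (-136302 + 79962) = (-36567 - 194685) - 1*(-56340) = -231252 + 56340 = -174912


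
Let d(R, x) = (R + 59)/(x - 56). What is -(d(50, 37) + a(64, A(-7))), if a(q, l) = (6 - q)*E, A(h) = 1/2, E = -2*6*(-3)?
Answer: 39781/19 ≈ 2093.7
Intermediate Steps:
E = 36 (E = -12*(-3) = 36)
d(R, x) = (59 + R)/(-56 + x)
A(h) = ½
a(q, l) = 216 - 36*q (a(q, l) = (6 - q)*36 = 216 - 36*q)
-(d(50, 37) + a(64, A(-7))) = -((59 + 50)/(-56 + 37) + (216 - 36*64)) = -(109/(-19) + (216 - 2304)) = -(-1/19*109 - 2088) = -(-109/19 - 2088) = -1*(-39781/19) = 39781/19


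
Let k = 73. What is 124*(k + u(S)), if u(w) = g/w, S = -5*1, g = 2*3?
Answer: 44516/5 ≈ 8903.2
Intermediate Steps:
g = 6
S = -5
u(w) = 6/w
124*(k + u(S)) = 124*(73 + 6/(-5)) = 124*(73 + 6*(-⅕)) = 124*(73 - 6/5) = 124*(359/5) = 44516/5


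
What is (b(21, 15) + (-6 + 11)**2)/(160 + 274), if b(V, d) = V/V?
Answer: 13/217 ≈ 0.059908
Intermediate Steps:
b(V, d) = 1
(b(21, 15) + (-6 + 11)**2)/(160 + 274) = (1 + (-6 + 11)**2)/(160 + 274) = (1 + 5**2)/434 = (1 + 25)*(1/434) = 26*(1/434) = 13/217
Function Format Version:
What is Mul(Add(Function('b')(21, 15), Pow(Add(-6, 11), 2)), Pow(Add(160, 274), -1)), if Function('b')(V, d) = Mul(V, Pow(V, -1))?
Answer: Rational(13, 217) ≈ 0.059908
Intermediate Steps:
Function('b')(V, d) = 1
Mul(Add(Function('b')(21, 15), Pow(Add(-6, 11), 2)), Pow(Add(160, 274), -1)) = Mul(Add(1, Pow(Add(-6, 11), 2)), Pow(Add(160, 274), -1)) = Mul(Add(1, Pow(5, 2)), Pow(434, -1)) = Mul(Add(1, 25), Rational(1, 434)) = Mul(26, Rational(1, 434)) = Rational(13, 217)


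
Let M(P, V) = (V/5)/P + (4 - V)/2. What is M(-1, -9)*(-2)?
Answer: -83/5 ≈ -16.600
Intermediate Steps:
M(P, V) = 2 - V/2 + V/(5*P) (M(P, V) = (V*(1/5))/P + (4 - V)*(1/2) = (V/5)/P + (2 - V/2) = V/(5*P) + (2 - V/2) = 2 - V/2 + V/(5*P))
M(-1, -9)*(-2) = (2 - 1/2*(-9) + (1/5)*(-9)/(-1))*(-2) = (2 + 9/2 + (1/5)*(-9)*(-1))*(-2) = (2 + 9/2 + 9/5)*(-2) = (83/10)*(-2) = -83/5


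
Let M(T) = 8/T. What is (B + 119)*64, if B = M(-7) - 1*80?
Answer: 16960/7 ≈ 2422.9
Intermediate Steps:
B = -568/7 (B = 8/(-7) - 1*80 = 8*(-⅐) - 80 = -8/7 - 80 = -568/7 ≈ -81.143)
(B + 119)*64 = (-568/7 + 119)*64 = (265/7)*64 = 16960/7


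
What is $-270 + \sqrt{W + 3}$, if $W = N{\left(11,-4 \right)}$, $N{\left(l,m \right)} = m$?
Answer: $-270 + i \approx -270.0 + 1.0 i$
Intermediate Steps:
$W = -4$
$-270 + \sqrt{W + 3} = -270 + \sqrt{-4 + 3} = -270 + \sqrt{-1} = -270 + i$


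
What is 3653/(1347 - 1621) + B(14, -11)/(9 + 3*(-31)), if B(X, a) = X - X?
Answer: -3653/274 ≈ -13.332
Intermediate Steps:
B(X, a) = 0
3653/(1347 - 1621) + B(14, -11)/(9 + 3*(-31)) = 3653/(1347 - 1621) + 0/(9 + 3*(-31)) = 3653/(-274) + 0/(9 - 93) = 3653*(-1/274) + 0/(-84) = -3653/274 + 0*(-1/84) = -3653/274 + 0 = -3653/274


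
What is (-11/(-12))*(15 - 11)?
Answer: 11/3 ≈ 3.6667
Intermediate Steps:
(-11/(-12))*(15 - 11) = -11*(-1/12)*4 = (11/12)*4 = 11/3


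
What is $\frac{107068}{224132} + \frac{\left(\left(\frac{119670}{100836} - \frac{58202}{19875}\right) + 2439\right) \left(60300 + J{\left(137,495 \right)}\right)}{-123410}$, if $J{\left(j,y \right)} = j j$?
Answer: $- \frac{1201902000437886751567}{769917993132067500} \approx -1561.1$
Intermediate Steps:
$J{\left(j,y \right)} = j^{2}$
$\frac{107068}{224132} + \frac{\left(\left(\frac{119670}{100836} - \frac{58202}{19875}\right) + 2439\right) \left(60300 + J{\left(137,495 \right)}\right)}{-123410} = \frac{107068}{224132} + \frac{\left(\left(\frac{119670}{100836} - \frac{58202}{19875}\right) + 2439\right) \left(60300 + 137^{2}\right)}{-123410} = 107068 \cdot \frac{1}{224132} + \left(\left(119670 \cdot \frac{1}{100836} - \frac{58202}{19875}\right) + 2439\right) \left(60300 + 18769\right) \left(- \frac{1}{123410}\right) = \frac{26767}{56033} + \left(\left(\frac{19945}{16806} - \frac{58202}{19875}\right) + 2439\right) 79069 \left(- \frac{1}{123410}\right) = \frac{26767}{56033} + \left(- \frac{193911979}{111339750} + 2439\right) 79069 \left(- \frac{1}{123410}\right) = \frac{26767}{56033} + \frac{271363738271}{111339750} \cdot 79069 \left(- \frac{1}{123410}\right) = \frac{26767}{56033} + \frac{21456459421349699}{111339750} \left(- \frac{1}{123410}\right) = \frac{26767}{56033} - \frac{21456459421349699}{13740438547500} = - \frac{1201902000437886751567}{769917993132067500}$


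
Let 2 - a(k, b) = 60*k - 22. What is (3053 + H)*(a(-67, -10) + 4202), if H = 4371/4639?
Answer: 116823044548/4639 ≈ 2.5183e+7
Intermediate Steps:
H = 4371/4639 (H = 4371*(1/4639) = 4371/4639 ≈ 0.94223)
a(k, b) = 24 - 60*k (a(k, b) = 2 - (60*k - 22) = 2 - (-22 + 60*k) = 2 + (22 - 60*k) = 24 - 60*k)
(3053 + H)*(a(-67, -10) + 4202) = (3053 + 4371/4639)*((24 - 60*(-67)) + 4202) = 14167238*((24 + 4020) + 4202)/4639 = 14167238*(4044 + 4202)/4639 = (14167238/4639)*8246 = 116823044548/4639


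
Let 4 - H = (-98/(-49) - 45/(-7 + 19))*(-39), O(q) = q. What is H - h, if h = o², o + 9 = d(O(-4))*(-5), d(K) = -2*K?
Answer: -9861/4 ≈ -2465.3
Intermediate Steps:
o = -49 (o = -9 - 2*(-4)*(-5) = -9 + 8*(-5) = -9 - 40 = -49)
h = 2401 (h = (-49)² = 2401)
H = -257/4 (H = 4 - (-98/(-49) - 45/(-7 + 19))*(-39) = 4 - (-98*(-1/49) - 45/12)*(-39) = 4 - (2 - 45*1/12)*(-39) = 4 - (2 - 15/4)*(-39) = 4 - (-7)*(-39)/4 = 4 - 1*273/4 = 4 - 273/4 = -257/4 ≈ -64.250)
H - h = -257/4 - 1*2401 = -257/4 - 2401 = -9861/4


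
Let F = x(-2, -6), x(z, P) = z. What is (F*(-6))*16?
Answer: 192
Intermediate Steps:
F = -2
(F*(-6))*16 = -2*(-6)*16 = 12*16 = 192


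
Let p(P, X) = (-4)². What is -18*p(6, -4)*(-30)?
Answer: 8640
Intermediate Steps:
p(P, X) = 16
-18*p(6, -4)*(-30) = -18*16*(-30) = -288*(-30) = 8640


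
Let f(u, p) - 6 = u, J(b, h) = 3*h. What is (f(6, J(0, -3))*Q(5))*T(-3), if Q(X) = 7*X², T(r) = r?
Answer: -6300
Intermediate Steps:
f(u, p) = 6 + u
(f(6, J(0, -3))*Q(5))*T(-3) = ((6 + 6)*(7*5²))*(-3) = (12*(7*25))*(-3) = (12*175)*(-3) = 2100*(-3) = -6300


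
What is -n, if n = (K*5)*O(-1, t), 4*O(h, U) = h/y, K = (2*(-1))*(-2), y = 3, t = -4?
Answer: 5/3 ≈ 1.6667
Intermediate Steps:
K = 4 (K = -2*(-2) = 4)
O(h, U) = h/12 (O(h, U) = (h/3)/4 = h/12)
n = -5/3 (n = (4*5)*((1/12)*(-1)) = 20*(-1/12) = -5/3 ≈ -1.6667)
-n = -1*(-5/3) = 5/3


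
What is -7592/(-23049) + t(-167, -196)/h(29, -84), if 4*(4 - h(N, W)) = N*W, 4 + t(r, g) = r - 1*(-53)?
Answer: 148778/1086849 ≈ 0.13689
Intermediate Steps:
t(r, g) = 49 + r (t(r, g) = -4 + (r - 1*(-53)) = -4 + (r + 53) = -4 + (53 + r) = 49 + r)
h(N, W) = 4 - N*W/4
-7592/(-23049) + t(-167, -196)/h(29, -84) = -7592/(-23049) + (49 - 167)/(4 - ¼*29*(-84)) = -7592*(-1/23049) - 118/(4 + 609) = 584/1773 - 118/613 = 148778/1086849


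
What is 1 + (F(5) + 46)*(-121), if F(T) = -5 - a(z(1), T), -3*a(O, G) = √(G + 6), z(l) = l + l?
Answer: -4960 - 121*√11/3 ≈ -5093.8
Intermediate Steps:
z(l) = 2*l
a(O, G) = -√(6 + G)/3 (a(O, G) = -√(G + 6)/3 = -√(6 + G)/3)
F(T) = -5 + √(6 + T)/3 (F(T) = -5 - (-1)*√(6 + T)/3 = -5 + √(6 + T)/3)
1 + (F(5) + 46)*(-121) = 1 + ((-5 + √(6 + 5)/3) + 46)*(-121) = 1 + ((-5 + √11/3) + 46)*(-121) = 1 + (41 + √11/3)*(-121) = 1 + (-4961 - 121*√11/3) = -4960 - 121*√11/3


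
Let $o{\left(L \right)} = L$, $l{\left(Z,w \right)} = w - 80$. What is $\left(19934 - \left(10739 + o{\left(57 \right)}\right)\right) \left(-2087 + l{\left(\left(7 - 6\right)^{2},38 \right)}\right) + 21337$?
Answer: $-19433465$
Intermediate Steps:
$l{\left(Z,w \right)} = -80 + w$ ($l{\left(Z,w \right)} = w - 80 = -80 + w$)
$\left(19934 - \left(10739 + o{\left(57 \right)}\right)\right) \left(-2087 + l{\left(\left(7 - 6\right)^{2},38 \right)}\right) + 21337 = \left(19934 - 10796\right) \left(-2087 + \left(-80 + 38\right)\right) + 21337 = \left(19934 - 10796\right) \left(-2087 - 42\right) + 21337 = \left(19934 - 10796\right) \left(-2129\right) + 21337 = 9138 \left(-2129\right) + 21337 = -19454802 + 21337 = -19433465$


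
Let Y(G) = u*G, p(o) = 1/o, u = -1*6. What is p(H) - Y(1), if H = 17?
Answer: 103/17 ≈ 6.0588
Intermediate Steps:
u = -6
Y(G) = -6*G
p(H) - Y(1) = 1/17 - (-6) = 1/17 - 1*(-6) = 1/17 + 6 = 103/17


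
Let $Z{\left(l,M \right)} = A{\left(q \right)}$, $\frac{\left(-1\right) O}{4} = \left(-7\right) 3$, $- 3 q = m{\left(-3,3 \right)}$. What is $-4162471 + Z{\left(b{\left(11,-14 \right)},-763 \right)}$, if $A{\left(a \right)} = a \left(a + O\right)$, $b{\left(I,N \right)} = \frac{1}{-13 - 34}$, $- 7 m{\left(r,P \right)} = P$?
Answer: $- \frac{203960490}{49} \approx -4.1625 \cdot 10^{6}$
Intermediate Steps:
$m{\left(r,P \right)} = - \frac{P}{7}$
$b{\left(I,N \right)} = - \frac{1}{47}$ ($b{\left(I,N \right)} = \frac{1}{-47} = - \frac{1}{47}$)
$q = \frac{1}{7}$ ($q = - \frac{\left(- \frac{1}{7}\right) 3}{3} = \left(- \frac{1}{3}\right) \left(- \frac{3}{7}\right) = \frac{1}{7} \approx 0.14286$)
$O = 84$ ($O = - 4 \left(\left(-7\right) 3\right) = \left(-4\right) \left(-21\right) = 84$)
$A{\left(a \right)} = a \left(84 + a\right)$ ($A{\left(a \right)} = a \left(a + 84\right) = a \left(84 + a\right)$)
$Z{\left(l,M \right)} = \frac{589}{49}$ ($Z{\left(l,M \right)} = \frac{84 + \frac{1}{7}}{7} = \frac{1}{7} \cdot \frac{589}{7} = \frac{589}{49}$)
$-4162471 + Z{\left(b{\left(11,-14 \right)},-763 \right)} = -4162471 + \frac{589}{49} = - \frac{203960490}{49}$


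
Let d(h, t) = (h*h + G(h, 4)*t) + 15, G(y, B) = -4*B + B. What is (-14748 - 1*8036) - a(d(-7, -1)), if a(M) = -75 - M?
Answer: -22633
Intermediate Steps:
G(y, B) = -3*B
d(h, t) = 15 + h**2 - 12*t (d(h, t) = (h*h + (-3*4)*t) + 15 = (h**2 - 12*t) + 15 = 15 + h**2 - 12*t)
(-14748 - 1*8036) - a(d(-7, -1)) = (-14748 - 1*8036) - (-75 - (15 + (-7)**2 - 12*(-1))) = (-14748 - 8036) - (-75 - (15 + 49 + 12)) = -22784 - (-75 - 1*76) = -22784 - (-75 - 76) = -22784 - 1*(-151) = -22784 + 151 = -22633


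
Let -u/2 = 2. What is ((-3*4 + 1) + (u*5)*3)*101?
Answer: -7171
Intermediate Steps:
u = -4 (u = -2*2 = -4)
((-3*4 + 1) + (u*5)*3)*101 = ((-3*4 + 1) - 4*5*3)*101 = ((-12 + 1) - 20*3)*101 = (-11 - 60)*101 = -71*101 = -7171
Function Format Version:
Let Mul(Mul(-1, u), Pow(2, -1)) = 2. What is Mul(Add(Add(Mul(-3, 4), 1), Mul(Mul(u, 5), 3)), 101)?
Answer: -7171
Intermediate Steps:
u = -4 (u = Mul(-2, 2) = -4)
Mul(Add(Add(Mul(-3, 4), 1), Mul(Mul(u, 5), 3)), 101) = Mul(Add(Add(Mul(-3, 4), 1), Mul(Mul(-4, 5), 3)), 101) = Mul(Add(Add(-12, 1), Mul(-20, 3)), 101) = Mul(Add(-11, -60), 101) = Mul(-71, 101) = -7171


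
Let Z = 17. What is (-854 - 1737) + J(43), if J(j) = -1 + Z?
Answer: -2575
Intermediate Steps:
J(j) = 16 (J(j) = -1 + 17 = 16)
(-854 - 1737) + J(43) = (-854 - 1737) + 16 = -2591 + 16 = -2575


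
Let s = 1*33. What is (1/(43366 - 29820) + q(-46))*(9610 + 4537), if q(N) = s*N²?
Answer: 13381507089083/13546 ≈ 9.8786e+8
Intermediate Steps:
s = 33
q(N) = 33*N²
(1/(43366 - 29820) + q(-46))*(9610 + 4537) = (1/(43366 - 29820) + 33*(-46)²)*(9610 + 4537) = (1/13546 + 33*2116)*14147 = (1/13546 + 69828)*14147 = (945890089/13546)*14147 = 13381507089083/13546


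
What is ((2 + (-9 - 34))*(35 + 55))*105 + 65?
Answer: -387385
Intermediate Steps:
((2 + (-9 - 34))*(35 + 55))*105 + 65 = ((2 - 43)*90)*105 + 65 = -41*90*105 + 65 = -3690*105 + 65 = -387450 + 65 = -387385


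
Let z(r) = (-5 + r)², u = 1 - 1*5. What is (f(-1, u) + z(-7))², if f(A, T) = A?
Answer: 20449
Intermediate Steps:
u = -4 (u = 1 - 5 = -4)
(f(-1, u) + z(-7))² = (-1 + (-5 - 7)²)² = (-1 + (-12)²)² = (-1 + 144)² = 143² = 20449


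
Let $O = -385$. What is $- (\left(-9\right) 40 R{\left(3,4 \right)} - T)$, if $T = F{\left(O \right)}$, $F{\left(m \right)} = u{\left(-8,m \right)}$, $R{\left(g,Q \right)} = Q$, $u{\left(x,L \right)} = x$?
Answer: $1432$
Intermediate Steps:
$F{\left(m \right)} = -8$
$T = -8$
$- (\left(-9\right) 40 R{\left(3,4 \right)} - T) = - (\left(-9\right) 40 \cdot 4 - -8) = - (\left(-360\right) 4 + 8) = - (-1440 + 8) = \left(-1\right) \left(-1432\right) = 1432$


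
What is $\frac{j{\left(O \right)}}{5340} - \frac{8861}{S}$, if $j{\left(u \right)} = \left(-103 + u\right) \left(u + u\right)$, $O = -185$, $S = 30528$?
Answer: $\frac{53429099}{2716992} \approx 19.665$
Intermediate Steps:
$j{\left(u \right)} = 2 u \left(-103 + u\right)$ ($j{\left(u \right)} = \left(-103 + u\right) 2 u = 2 u \left(-103 + u\right)$)
$\frac{j{\left(O \right)}}{5340} - \frac{8861}{S} = \frac{2 \left(-185\right) \left(-103 - 185\right)}{5340} - \frac{8861}{30528} = 2 \left(-185\right) \left(-288\right) \frac{1}{5340} - \frac{8861}{30528} = 106560 \cdot \frac{1}{5340} - \frac{8861}{30528} = \frac{1776}{89} - \frac{8861}{30528} = \frac{53429099}{2716992}$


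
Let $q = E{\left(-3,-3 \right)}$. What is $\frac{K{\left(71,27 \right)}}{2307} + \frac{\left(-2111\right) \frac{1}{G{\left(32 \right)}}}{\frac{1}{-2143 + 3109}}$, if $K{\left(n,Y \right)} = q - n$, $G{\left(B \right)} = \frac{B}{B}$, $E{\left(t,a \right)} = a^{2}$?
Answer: $- \frac{4704494444}{2307} \approx -2.0392 \cdot 10^{6}$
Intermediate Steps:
$q = 9$ ($q = \left(-3\right)^{2} = 9$)
$G{\left(B \right)} = 1$
$K{\left(n,Y \right)} = 9 - n$
$\frac{K{\left(71,27 \right)}}{2307} + \frac{\left(-2111\right) \frac{1}{G{\left(32 \right)}}}{\frac{1}{-2143 + 3109}} = \frac{9 - 71}{2307} + \frac{\left(-2111\right) 1^{-1}}{\frac{1}{-2143 + 3109}} = \left(9 - 71\right) \frac{1}{2307} + \frac{\left(-2111\right) 1}{\frac{1}{966}} = \left(-62\right) \frac{1}{2307} - 2111 \frac{1}{\frac{1}{966}} = - \frac{62}{2307} - 2039226 = - \frac{4704494444}{2307}$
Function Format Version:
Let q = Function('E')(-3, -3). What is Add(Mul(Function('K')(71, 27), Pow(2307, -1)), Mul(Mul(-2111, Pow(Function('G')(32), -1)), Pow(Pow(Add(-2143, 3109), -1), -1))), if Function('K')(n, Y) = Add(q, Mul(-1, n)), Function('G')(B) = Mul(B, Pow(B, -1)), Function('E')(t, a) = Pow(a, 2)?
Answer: Rational(-4704494444, 2307) ≈ -2.0392e+6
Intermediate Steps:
q = 9 (q = Pow(-3, 2) = 9)
Function('G')(B) = 1
Function('K')(n, Y) = Add(9, Mul(-1, n))
Add(Mul(Function('K')(71, 27), Pow(2307, -1)), Mul(Mul(-2111, Pow(Function('G')(32), -1)), Pow(Pow(Add(-2143, 3109), -1), -1))) = Add(Mul(Add(9, Mul(-1, 71)), Pow(2307, -1)), Mul(Mul(-2111, Pow(1, -1)), Pow(Pow(Add(-2143, 3109), -1), -1))) = Add(Mul(Add(9, -71), Rational(1, 2307)), Mul(Mul(-2111, 1), Pow(Pow(966, -1), -1))) = Add(Mul(-62, Rational(1, 2307)), Mul(-2111, Pow(Rational(1, 966), -1))) = Add(Rational(-62, 2307), Mul(-2111, 966)) = Add(Rational(-62, 2307), -2039226) = Rational(-4704494444, 2307)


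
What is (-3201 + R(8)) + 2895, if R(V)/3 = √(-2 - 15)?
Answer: -306 + 3*I*√17 ≈ -306.0 + 12.369*I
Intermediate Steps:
R(V) = 3*I*√17 (R(V) = 3*√(-2 - 15) = 3*√(-17) = 3*(I*√17) = 3*I*√17)
(-3201 + R(8)) + 2895 = (-3201 + 3*I*√17) + 2895 = -306 + 3*I*√17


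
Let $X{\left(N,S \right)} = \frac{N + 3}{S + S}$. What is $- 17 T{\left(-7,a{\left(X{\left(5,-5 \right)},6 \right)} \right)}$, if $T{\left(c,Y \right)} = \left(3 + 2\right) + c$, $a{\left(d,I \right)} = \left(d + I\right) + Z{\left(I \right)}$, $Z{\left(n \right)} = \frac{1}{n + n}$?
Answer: $34$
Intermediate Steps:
$X{\left(N,S \right)} = \frac{3 + N}{2 S}$
$Z{\left(n \right)} = \frac{1}{2 n}$
$a{\left(d,I \right)} = I + d + \frac{1}{2 I}$ ($a{\left(d,I \right)} = \left(d + I\right) + \frac{1}{2 I} = \left(I + d\right) + \frac{1}{2 I} = I + d + \frac{1}{2 I}$)
$T{\left(c,Y \right)} = 5 + c$
$- 17 T{\left(-7,a{\left(X{\left(5,-5 \right)},6 \right)} \right)} = - 17 \left(5 - 7\right) = \left(-17\right) \left(-2\right) = 34$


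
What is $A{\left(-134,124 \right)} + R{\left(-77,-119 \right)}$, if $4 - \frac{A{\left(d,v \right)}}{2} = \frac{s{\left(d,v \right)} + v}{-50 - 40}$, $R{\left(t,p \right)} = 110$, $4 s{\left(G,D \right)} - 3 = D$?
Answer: $\frac{21863}{180} \approx 121.46$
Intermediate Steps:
$s{\left(G,D \right)} = \frac{3}{4} + \frac{D}{4}$
$A{\left(d,v \right)} = \frac{481}{60} + \frac{v}{36}$ ($A{\left(d,v \right)} = 8 - 2 \frac{\left(\frac{3}{4} + \frac{v}{4}\right) + v}{-50 - 40} = 8 - 2 \frac{\frac{3}{4} + \frac{5 v}{4}}{-90} = 8 - 2 \left(\frac{3}{4} + \frac{5 v}{4}\right) \left(- \frac{1}{90}\right) = 8 - 2 \left(- \frac{1}{120} - \frac{v}{72}\right) = 8 + \left(\frac{1}{60} + \frac{v}{36}\right) = \frac{481}{60} + \frac{v}{36}$)
$A{\left(-134,124 \right)} + R{\left(-77,-119 \right)} = \left(\frac{481}{60} + \frac{1}{36} \cdot 124\right) + 110 = \left(\frac{481}{60} + \frac{31}{9}\right) + 110 = \frac{2063}{180} + 110 = \frac{21863}{180}$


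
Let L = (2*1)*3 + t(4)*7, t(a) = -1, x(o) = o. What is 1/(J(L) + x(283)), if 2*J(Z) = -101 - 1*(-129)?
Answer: 1/297 ≈ 0.0033670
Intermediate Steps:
L = -1 (L = (2*1)*3 - 1*7 = 2*3 - 7 = 6 - 7 = -1)
J(Z) = 14 (J(Z) = (-101 - 1*(-129))/2 = (-101 + 129)/2 = (1/2)*28 = 14)
1/(J(L) + x(283)) = 1/(14 + 283) = 1/297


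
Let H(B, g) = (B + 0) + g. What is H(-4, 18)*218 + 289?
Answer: 3341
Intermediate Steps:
H(B, g) = B + g
H(-4, 18)*218 + 289 = (-4 + 18)*218 + 289 = 14*218 + 289 = 3052 + 289 = 3341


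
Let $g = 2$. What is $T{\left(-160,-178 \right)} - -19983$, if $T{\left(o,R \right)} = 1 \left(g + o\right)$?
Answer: $19825$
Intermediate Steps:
$T{\left(o,R \right)} = 2 + o$ ($T{\left(o,R \right)} = 1 \left(2 + o\right) = 2 + o$)
$T{\left(-160,-178 \right)} - -19983 = \left(2 - 160\right) - -19983 = -158 + 19983 = 19825$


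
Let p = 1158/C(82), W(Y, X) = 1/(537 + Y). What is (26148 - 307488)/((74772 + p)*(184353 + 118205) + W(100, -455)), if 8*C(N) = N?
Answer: -1469551356/118346826876541 ≈ -1.2417e-5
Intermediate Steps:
C(N) = N/8
p = 4632/41 (p = 1158/(((⅛)*82)) = 1158/(41/4) = 1158*(4/41) = 4632/41 ≈ 112.98)
(26148 - 307488)/((74772 + p)*(184353 + 118205) + W(100, -455)) = (26148 - 307488)/((74772 + 4632/41)*(184353 + 118205) + 1/(537 + 100)) = -281340/((3070284/41)*302558 + 1/637) = -281340/(928938986472/41 + 1/637) = -281340/591734134382705/26117 = -281340*26117/591734134382705 = -1469551356/118346826876541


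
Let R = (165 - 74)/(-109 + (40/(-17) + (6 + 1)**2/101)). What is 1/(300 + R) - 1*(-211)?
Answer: 12017010243/56951753 ≈ 211.00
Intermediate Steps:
R = -156247/190360 (R = 91/(-109 + (40*(-1/17) + 7**2*(1/101))) = 91/(-109 + (-40/17 + 49*(1/101))) = 91/(-109 + (-40/17 + 49/101)) = 91/(-109 - 3207/1717) = 91/(-190360/1717) = 91*(-1717/190360) = -156247/190360 ≈ -0.82080)
1/(300 + R) - 1*(-211) = 1/(300 - 156247/190360) - 1*(-211) = 1/(56951753/190360) + 211 = 190360/56951753 + 211 = 12017010243/56951753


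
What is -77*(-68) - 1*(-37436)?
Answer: 42672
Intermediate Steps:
-77*(-68) - 1*(-37436) = 5236 + 37436 = 42672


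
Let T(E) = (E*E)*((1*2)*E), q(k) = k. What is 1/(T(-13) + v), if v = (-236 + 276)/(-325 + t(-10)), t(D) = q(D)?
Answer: -67/294406 ≈ -0.00022758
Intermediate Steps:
t(D) = D
v = -8/67 (v = (-236 + 276)/(-325 - 10) = 40/(-335) = 40*(-1/335) = -8/67 ≈ -0.11940)
T(E) = 2*E**3 (T(E) = E**2*(2*E) = 2*E**3)
1/(T(-13) + v) = 1/(2*(-13)**3 - 8/67) = 1/(2*(-2197) - 8/67) = 1/(-4394 - 8/67) = 1/(-294406/67) = -67/294406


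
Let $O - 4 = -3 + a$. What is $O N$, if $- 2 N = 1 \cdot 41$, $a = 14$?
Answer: $- \frac{615}{2} \approx -307.5$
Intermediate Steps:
$N = - \frac{41}{2}$ ($N = - \frac{1 \cdot 41}{2} = \left(- \frac{1}{2}\right) 41 = - \frac{41}{2} \approx -20.5$)
$O = 15$ ($O = 4 + \left(-3 + 14\right) = 4 + 11 = 15$)
$O N = 15 \left(- \frac{41}{2}\right) = - \frac{615}{2}$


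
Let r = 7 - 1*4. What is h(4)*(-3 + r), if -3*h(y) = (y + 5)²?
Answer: 0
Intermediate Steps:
h(y) = -(5 + y)²/3 (h(y) = -(y + 5)²/3 = -(5 + y)²/3)
r = 3 (r = 7 - 4 = 3)
h(4)*(-3 + r) = (-(5 + 4)²/3)*(-3 + 3) = -⅓*9²*0 = -⅓*81*0 = -27*0 = 0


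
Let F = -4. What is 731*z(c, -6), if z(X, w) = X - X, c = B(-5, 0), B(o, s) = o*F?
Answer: 0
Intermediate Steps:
B(o, s) = -4*o (B(o, s) = o*(-4) = -4*o)
c = 20 (c = -4*(-5) = 20)
z(X, w) = 0
731*z(c, -6) = 731*0 = 0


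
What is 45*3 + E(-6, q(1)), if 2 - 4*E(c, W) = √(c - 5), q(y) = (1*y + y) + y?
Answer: 271/2 - I*√11/4 ≈ 135.5 - 0.82916*I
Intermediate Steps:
q(y) = 3*y (q(y) = (y + y) + y = 2*y + y = 3*y)
E(c, W) = ½ - √(-5 + c)/4 (E(c, W) = ½ - √(c - 5)/4 = ½ - √(-5 + c)/4)
45*3 + E(-6, q(1)) = 45*3 + (½ - √(-5 - 6)/4) = 135 + (½ - I*√11/4) = 271/2 - I*√11/4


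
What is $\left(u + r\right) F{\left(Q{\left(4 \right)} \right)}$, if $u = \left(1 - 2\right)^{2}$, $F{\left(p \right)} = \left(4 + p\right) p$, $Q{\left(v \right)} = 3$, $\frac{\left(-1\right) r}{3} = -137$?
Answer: $8652$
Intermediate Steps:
$r = 411$ ($r = \left(-3\right) \left(-137\right) = 411$)
$F{\left(p \right)} = p \left(4 + p\right)$
$u = 1$ ($u = \left(-1\right)^{2} = 1$)
$\left(u + r\right) F{\left(Q{\left(4 \right)} \right)} = \left(1 + 411\right) 3 \left(4 + 3\right) = 412 \cdot 3 \cdot 7 = 412 \cdot 21 = 8652$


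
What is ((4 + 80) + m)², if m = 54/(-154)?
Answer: 41486481/5929 ≈ 6997.2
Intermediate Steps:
m = -27/77 (m = 54*(-1/154) = -27/77 ≈ -0.35065)
((4 + 80) + m)² = ((4 + 80) - 27/77)² = (84 - 27/77)² = (6441/77)² = 41486481/5929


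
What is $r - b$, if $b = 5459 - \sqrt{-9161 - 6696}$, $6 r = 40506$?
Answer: $1292 + i \sqrt{15857} \approx 1292.0 + 125.92 i$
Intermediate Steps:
$r = 6751$ ($r = \frac{1}{6} \cdot 40506 = 6751$)
$b = 5459 - i \sqrt{15857}$ ($b = 5459 - \sqrt{-15857} = 5459 - i \sqrt{15857} \approx 5459.0 - 125.92 i$)
$r - b = 6751 - \left(5459 - i \sqrt{15857}\right) = 1292 + i \sqrt{15857}$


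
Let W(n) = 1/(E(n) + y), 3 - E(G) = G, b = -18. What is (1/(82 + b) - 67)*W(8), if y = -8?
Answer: 4287/832 ≈ 5.1526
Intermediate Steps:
E(G) = 3 - G
W(n) = 1/(-5 - n) (W(n) = 1/((3 - n) - 8) = 1/(-5 - n))
(1/(82 + b) - 67)*W(8) = (1/(82 - 18) - 67)*(-1/(5 + 8)) = (1/64 - 67)*(-1/13) = (1/64 - 67)*(-1*1/13) = -4287/64*(-1/13) = 4287/832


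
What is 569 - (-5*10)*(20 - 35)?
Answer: -181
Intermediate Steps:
569 - (-5*10)*(20 - 35) = 569 - (-50)*(-15) = 569 - 1*750 = 569 - 750 = -181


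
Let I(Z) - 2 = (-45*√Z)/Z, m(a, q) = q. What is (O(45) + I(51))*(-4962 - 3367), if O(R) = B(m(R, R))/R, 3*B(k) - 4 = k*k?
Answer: -19148371/135 + 124935*√51/17 ≈ -89357.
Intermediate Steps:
B(k) = 4/3 + k²/3 (B(k) = 4/3 + (k*k)/3 = 4/3 + k²/3)
O(R) = (4/3 + R²/3)/R
I(Z) = 2 - 45/√Z (I(Z) = 2 + (-45*√Z)/Z = 2 - 45/√Z)
(O(45) + I(51))*(-4962 - 3367) = ((⅓)*(4 + 45²)/45 + (2 - 15*√51/17))*(-4962 - 3367) = ((⅓)*(1/45)*(4 + 2025) + (2 - 15*√51/17))*(-8329) = ((⅓)*(1/45)*2029 + (2 - 15*√51/17))*(-8329) = (2029/135 + (2 - 15*√51/17))*(-8329) = (2299/135 - 15*√51/17)*(-8329) = -19148371/135 + 124935*√51/17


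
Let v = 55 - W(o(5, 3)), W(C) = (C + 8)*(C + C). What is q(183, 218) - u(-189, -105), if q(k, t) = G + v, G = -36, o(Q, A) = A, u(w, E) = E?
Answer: 58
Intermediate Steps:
W(C) = 2*C*(8 + C) (W(C) = (8 + C)*(2*C) = 2*C*(8 + C))
v = -11 (v = 55 - 2*3*(8 + 3) = 55 - 2*3*11 = 55 - 1*66 = 55 - 66 = -11)
q(k, t) = -47 (q(k, t) = -36 - 11 = -47)
q(183, 218) - u(-189, -105) = -47 - 1*(-105) = -47 + 105 = 58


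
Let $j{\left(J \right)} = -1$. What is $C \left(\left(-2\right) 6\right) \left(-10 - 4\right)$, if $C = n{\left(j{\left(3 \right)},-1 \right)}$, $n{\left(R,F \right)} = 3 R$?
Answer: $-504$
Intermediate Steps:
$C = -3$ ($C = 3 \left(-1\right) = -3$)
$C \left(\left(-2\right) 6\right) \left(-10 - 4\right) = - 3 \left(\left(-2\right) 6\right) \left(-10 - 4\right) = \left(-3\right) \left(-12\right) \left(-10 - 4\right) = 36 \left(-14\right) = -504$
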